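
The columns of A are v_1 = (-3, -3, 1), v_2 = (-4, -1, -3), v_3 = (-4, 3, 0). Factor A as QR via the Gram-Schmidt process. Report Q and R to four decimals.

v_1 = (-3, -3, 1); ‖v_1‖ = 4.3589, so q_1 = (-0.6882, -0.6882, 0.2294).
q_1·v_2 = (-0.6882)·(-4) + (-0.6882)·(-1) + 0.2294·(-3) = 2.7530.
u_2 = v_2 − 2.7530·q_1 = (-2.1053, 0.8947, -3.6316).
‖u_2‖ = 4.2920, so q_2 = (-0.4905, 0.2085, -0.8461).
q_1·v_3 = (-0.6882)·(-4) + (-0.6882)·3 + 0.2294·0 = 0.6882; q_2·v_3 = (-0.4905)·(-4) + 0.2085·3 + (-0.8461)·0 = 2.5874.
u_3 = v_3 − 0.6882·q_1 − 2.5874·q_2 = (-2.2571, 2.9343, 2.0314).
‖u_3‖ = 4.2227, so q_3 = (-0.5345, 0.6949, 0.4811).

Q = [[-0.6882, -0.4905, -0.5345], [-0.6882, 0.2085, 0.6949], [0.2294, -0.8461, 0.4811]], R = [[4.3589, 2.7530, 0.6882], [0.0000, 4.2920, 2.5874], [0.0000, 0.0000, 4.2227]]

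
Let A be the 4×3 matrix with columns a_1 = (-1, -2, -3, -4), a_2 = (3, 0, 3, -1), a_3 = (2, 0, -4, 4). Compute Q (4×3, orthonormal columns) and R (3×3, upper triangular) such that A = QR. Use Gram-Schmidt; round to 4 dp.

Q = [[-0.1826, 0.6655, 0.7105], [-0.3651, -0.1299, -0.1481], [-0.5477, 0.5357, -0.5961], [-0.7303, -0.5032, 0.3434]], R = [[5.4772, -1.4606, -1.0954], [0.0000, 4.1069, -2.8245], [0.0000, 0.0000, 5.1790]]

q_1 = a_1/‖a_1‖ = (-1, -2, -3, -4)/5.4772 = (-0.1826, -0.3651, -0.5477, -0.7303).
r_{12} = q_1·a_2 = -1.4606.
u_2 = a_2 + 1.4606·q_1 = (2.7333, -0.5333, 2.2000, -2.0667).
‖u_2‖ = 4.1069, so q_2 = (0.6655, -0.1299, 0.5357, -0.5032).
r_{13} = q_1·a_3 = -1.0954; r_{23} = q_2·a_3 = -2.8245.
u_3 = a_3 + 1.0954·q_1 + 2.8245·q_2 = (3.6798, -0.7668, -3.0870, 1.7787).
‖u_3‖ = 5.1790, so q_3 = (0.7105, -0.1481, -0.5961, 0.3434).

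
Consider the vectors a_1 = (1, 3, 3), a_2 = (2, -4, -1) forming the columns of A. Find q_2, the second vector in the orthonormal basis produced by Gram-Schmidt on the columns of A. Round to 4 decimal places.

a_1 = (1, 3, 3); ‖a_1‖ = 4.3589, so q_1 = (0.2294, 0.6882, 0.6882).
q_1·a_2 = 0.2294·2 + 0.6882·(-4) + 0.6882·(-1) = -2.9824.
u_2 = a_2 + 2.9824·q_1 = (2.6842, -1.9474, 1.0526).
‖u_2‖ = 3.4793, so q_2 = (0.7715, -0.5597, 0.3025).

q_2 = (0.7715, -0.5597, 0.3025)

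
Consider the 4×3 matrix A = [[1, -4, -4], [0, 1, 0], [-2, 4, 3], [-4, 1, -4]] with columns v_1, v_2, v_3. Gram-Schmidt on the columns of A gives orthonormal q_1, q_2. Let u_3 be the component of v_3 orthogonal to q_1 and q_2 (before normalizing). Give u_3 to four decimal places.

v_1 = (1, 0, -2, -4); ‖v_1‖ = 4.5826, so q_1 = (0.2182, 0.0000, -0.4364, -0.8729).
q_1·v_2 = 0.2182·(-4) + 0.0000·1 + (-0.4364)·4 + (-0.8729)·1 = -3.4915.
u_2 = v_2 + 3.4915·q_1 = (-3.2381, 1.0000, 2.4762, -2.0476).
‖u_2‖ = 4.6701, so q_2 = (-0.6934, 0.2141, 0.5302, -0.4385).
q_1·v_3 = 0.2182·(-4) + 0.0000·0 + (-0.4364)·3 + (-0.8729)·(-4) = 1.3093; q_2·v_3 = (-0.6934)·(-4) + 0.2141·0 + 0.5302·3 + (-0.4385)·(-4) = 6.1180.
u_3 = v_3 − 1.3093·q_1 − 6.1180·q_2 = (-0.0437, -1.3100, 0.3275, -0.1747).

u_3 = (-0.0437, -1.3100, 0.3275, -0.1747)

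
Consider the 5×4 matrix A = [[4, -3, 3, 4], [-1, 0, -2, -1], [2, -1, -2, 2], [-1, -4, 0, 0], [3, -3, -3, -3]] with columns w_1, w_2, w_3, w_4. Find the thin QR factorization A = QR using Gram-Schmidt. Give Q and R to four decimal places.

w_1 = (4, -1, 2, -1, 3); ‖w_1‖ = 5.5678, so q_1 = (0.7184, -0.1796, 0.3592, -0.1796, 0.5388).
q_1·w_2 = 0.7184·(-3) + (-0.1796)·0 + 0.3592·(-1) + (-0.1796)·(-4) + 0.5388·(-3) = -3.4125.
u_2 = w_2 + 3.4125·q_1 = (-0.5484, -0.6129, 0.2258, -4.6129, -1.1613).
‖u_2‖ = 4.8327, so q_2 = (-0.1135, -0.1268, 0.0467, -0.9545, -0.2403).
q_1·w_3 = 0.7184·3 + (-0.1796)·(-2) + 0.3592·(-2) + (-0.1796)·0 + 0.5388·(-3) = 0.1796; q_2·w_3 = (-0.1135)·3 + (-0.1268)·(-2) + 0.0467·(-2) + (-0.9545)·0 + (-0.2403)·(-3) = 0.5407.
u_3 = w_3 − 0.1796·q_1 − 0.5407·q_2 = (2.9323, -1.8992, -2.0898, 0.5483, -2.9669).
‖u_3‖ = 5.0671, so q_3 = (0.5787, -0.3748, -0.4124, 0.1082, -0.5855).
q_1·w_4 = 0.7184·4 + (-0.1796)·(-1) + 0.3592·2 + (-0.1796)·0 + 0.5388·(-3) = 2.1553; q_2·w_4 = (-0.1135)·4 + (-0.1268)·(-1) + 0.0467·2 + (-0.9545)·0 + (-0.2403)·(-3) = 0.4873; q_3·w_4 = 0.5787·4 + (-0.3748)·(-1) + (-0.4124)·2 + 0.1082·0 + (-0.5855)·(-3) = 3.6213.
u_4 = w_4 − 2.1553·q_1 − 0.4873·q_2 − 3.6213·q_3 = (0.4113, 0.8062, 2.6965, 0.4603, -1.9239).
‖u_4‖ = 3.4646, so q_4 = (0.1187, 0.2327, 0.7783, 0.1329, -0.5553).

Q = [[0.7184, -0.1135, 0.5787, 0.1187], [-0.1796, -0.1268, -0.3748, 0.2327], [0.3592, 0.0467, -0.4124, 0.7783], [-0.1796, -0.9545, 0.1082, 0.1329], [0.5388, -0.2403, -0.5855, -0.5553]], R = [[5.5678, -3.4125, 0.1796, 2.1553], [0.0000, 4.8327, 0.5407, 0.4873], [0.0000, 0.0000, 5.0671, 3.6213], [0.0000, 0.0000, 0.0000, 3.4646]]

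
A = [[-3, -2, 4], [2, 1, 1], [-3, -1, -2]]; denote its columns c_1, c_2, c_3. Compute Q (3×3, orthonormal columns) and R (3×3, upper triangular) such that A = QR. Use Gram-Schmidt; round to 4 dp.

Q = [[-0.6396, -0.7071, 0.3015], [0.4264, 0.0000, 0.9045], [-0.6396, 0.7071, 0.3015]], R = [[4.6904, 2.3452, -0.8528], [0.0000, 0.7071, -4.2426], [0.0000, 0.0000, 1.5076]]

c_1 = (-3, 2, -3); ‖c_1‖ = 4.6904, so q_1 = (-0.6396, 0.4264, -0.6396).
q_1·c_2 = (-0.6396)·(-2) + 0.4264·1 + (-0.6396)·(-1) = 2.3452.
u_2 = c_2 − 2.3452·q_1 = (-0.5000, 0.0000, 0.5000).
‖u_2‖ = 0.7071, so q_2 = (-0.7071, 0.0000, 0.7071).
q_1·c_3 = (-0.6396)·4 + 0.4264·1 + (-0.6396)·(-2) = -0.8528; q_2·c_3 = (-0.7071)·4 + 0.0000·1 + 0.7071·(-2) = -4.2426.
u_3 = c_3 + 0.8528·q_1 + 4.2426·q_2 = (0.4545, 1.3636, 0.4545).
‖u_3‖ = 1.5076, so q_3 = (0.3015, 0.9045, 0.3015).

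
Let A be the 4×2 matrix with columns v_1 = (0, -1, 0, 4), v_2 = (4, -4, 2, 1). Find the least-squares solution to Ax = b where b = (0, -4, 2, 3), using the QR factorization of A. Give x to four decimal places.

x = (0.7221, 0.4655)

q_1 = v_1/‖v_1‖ = (0, -1, 0, 4)/4.1231 = (0.0000, -0.2425, 0.0000, 0.9701).
r_{12} = q_1·v_2 = 1.9403.
u_2 = v_2 − 1.9403·q_1 = (4.0000, -3.5294, 2.0000, -0.8824).
‖u_2‖ = 5.7650, so q_2 = (0.6938, -0.6122, 0.3469, -0.1531).
Qᵀb = (3.8806, 2.6835).
Back-substitute: x_2 = 2.6835/5.7650 = 0.4655.
x_1 = (3.8806 − 1.9403·0.4655)/4.1231 = 0.7221.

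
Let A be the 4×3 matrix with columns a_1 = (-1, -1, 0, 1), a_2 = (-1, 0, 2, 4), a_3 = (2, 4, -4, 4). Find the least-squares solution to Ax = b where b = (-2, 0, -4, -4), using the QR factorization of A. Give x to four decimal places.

x = (2.1538, -1.6154, 0.1923)

a_1 = (-1, -1, 0, 1); ‖a_1‖ = 1.7321, so q_1 = (-0.5774, -0.5774, 0.0000, 0.5774).
q_1·a_2 = (-0.5774)·(-1) + (-0.5774)·0 + 0.0000·2 + 0.5774·4 = 2.8868.
u_2 = a_2 − 2.8868·q_1 = (0.6667, 1.6667, 2.0000, 2.3333).
‖u_2‖ = 3.5590, so q_2 = (0.1873, 0.4683, 0.5620, 0.6556).
q_1·a_3 = (-0.5774)·2 + (-0.5774)·4 + 0.0000·(-4) + 0.5774·4 = -1.1547; q_2·a_3 = 0.1873·2 + 0.4683·4 + 0.5620·(-4) + 0.6556·4 = 2.6224.
u_3 = a_3 + 1.1547·q_1 − 2.6224·q_2 = (0.8421, 2.1053, -5.4737, 2.9474).
‖u_3‖ = 6.6174, so q_3 = (0.1273, 0.3181, -0.8272, 0.4454).
Qᵀb = (-1.1547, -5.2449, 1.2726).
Back-substitute: x_3 = 1.2726/6.6174 = 0.1923.
x_2 = (-5.2449 − 2.6224·0.1923)/3.5590 = -1.6154.
x_1 = (-1.1547 − 2.8868·(-1.6154) + 1.1547·0.1923)/1.7321 = 2.1538.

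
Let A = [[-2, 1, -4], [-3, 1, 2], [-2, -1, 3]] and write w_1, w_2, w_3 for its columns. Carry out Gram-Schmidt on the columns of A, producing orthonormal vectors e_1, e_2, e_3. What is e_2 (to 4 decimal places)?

w_1 = (-2, -3, -2); ‖w_1‖ = 4.1231, so e_1 = (-0.4851, -0.7276, -0.4851).
e_1·w_2 = (-0.4851)·1 + (-0.7276)·1 + (-0.4851)·(-1) = -0.7276.
u_2 = w_2 + 0.7276·e_1 = (0.6471, 0.4706, -1.3529).
‖u_2‖ = 1.5718, so e_2 = (0.4117, 0.2994, -0.8608).

e_2 = (0.4117, 0.2994, -0.8608)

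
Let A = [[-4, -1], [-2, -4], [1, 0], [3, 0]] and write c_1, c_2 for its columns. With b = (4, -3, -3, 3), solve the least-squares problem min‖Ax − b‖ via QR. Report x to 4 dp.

x = (-0.4481, 0.7869)

e_1 = c_1/‖c_1‖ = (-4, -2, 1, 3)/5.4772 = (-0.7303, -0.3651, 0.1826, 0.5477).
r_{12} = e_1·c_2 = 2.1909.
u_2 = c_2 − 2.1909·e_1 = (0.6000, -3.2000, -0.4000, -1.2000).
‖u_2‖ = 3.4928, so e_2 = (0.1718, -0.9162, -0.1145, -0.3436).
Qᵀb = (-0.7303, 2.7485).
Back-substitute: x_2 = 2.7485/3.4928 = 0.7869.
x_1 = (-0.7303 − 2.1909·0.7869)/5.4772 = -0.4481.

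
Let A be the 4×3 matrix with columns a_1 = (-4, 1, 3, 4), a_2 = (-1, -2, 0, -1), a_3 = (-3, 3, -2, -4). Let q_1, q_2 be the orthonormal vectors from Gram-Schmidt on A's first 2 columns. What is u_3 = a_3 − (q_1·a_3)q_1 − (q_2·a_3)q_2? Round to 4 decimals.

a_1 = (-4, 1, 3, 4); ‖a_1‖ = 6.4807, so q_1 = (-0.6172, 0.1543, 0.4629, 0.6172).
q_1·a_2 = (-0.6172)·(-1) + 0.1543·(-2) + 0.4629·0 + 0.6172·(-1) = -0.3086.
u_2 = a_2 + 0.3086·q_1 = (-1.1905, -1.9524, 0.1429, -0.8095).
‖u_2‖ = 2.4300, so q_2 = (-0.4899, -0.8035, 0.0588, -0.3331).
q_1·a_3 = (-0.6172)·(-3) + 0.1543·3 + 0.4629·(-2) + 0.6172·(-4) = -1.0801; q_2·a_3 = (-0.4899)·(-3) + (-0.8035)·3 + 0.0588·(-2) + (-0.3331)·(-4) = 0.2744.
u_3 = a_3 + 1.0801·q_1 − 0.2744·q_2 = (-3.5323, 3.3871, -1.5161, -3.2419).

u_3 = (-3.5323, 3.3871, -1.5161, -3.2419)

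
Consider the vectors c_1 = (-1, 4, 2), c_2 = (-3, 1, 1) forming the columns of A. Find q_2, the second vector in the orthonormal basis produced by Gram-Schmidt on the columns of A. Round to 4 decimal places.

q_2 = (-0.9621, -0.2673, 0.0535)

c_1 = (-1, 4, 2); ‖c_1‖ = 4.5826, so q_1 = (-0.2182, 0.8729, 0.4364).
q_1·c_2 = (-0.2182)·(-3) + 0.8729·1 + 0.4364·1 = 1.9640.
u_2 = c_2 − 1.9640·q_1 = (-2.5714, -0.7143, 0.1429).
‖u_2‖ = 2.6726, so q_2 = (-0.9621, -0.2673, 0.0535).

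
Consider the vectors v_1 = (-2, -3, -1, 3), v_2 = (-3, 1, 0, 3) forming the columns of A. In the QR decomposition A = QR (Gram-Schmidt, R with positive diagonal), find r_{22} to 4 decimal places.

r_{22} = 3.5692

e_1 = v_1/‖v_1‖ = (-2, -3, -1, 3)/4.7958 = (-0.4170, -0.6255, -0.2085, 0.6255).
r_{12} = e_1·v_2 = 2.5022.
u_2 = v_2 − 2.5022·e_1 = (-1.9565, 2.5652, 0.5217, 1.4348).
r_{22} = ‖u_2‖ = 3.5692.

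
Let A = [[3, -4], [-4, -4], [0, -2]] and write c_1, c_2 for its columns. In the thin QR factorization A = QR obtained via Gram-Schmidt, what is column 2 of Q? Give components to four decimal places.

q_2 = (-0.7534, -0.5650, -0.3363)

c_1 = (3, -4, 0); ‖c_1‖ = 5.0000, so q_1 = (0.6000, -0.8000, 0.0000).
q_1·c_2 = 0.6000·(-4) + (-0.8000)·(-4) + 0.0000·(-2) = 0.8000.
u_2 = c_2 − 0.8000·q_1 = (-4.4800, -3.3600, -2.0000).
‖u_2‖ = 5.9464, so q_2 = (-0.7534, -0.5650, -0.3363).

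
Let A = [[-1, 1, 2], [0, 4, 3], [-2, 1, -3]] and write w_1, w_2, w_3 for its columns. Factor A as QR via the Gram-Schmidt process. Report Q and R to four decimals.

Q = [[-0.4472, 0.0994, 0.8889], [0.0000, 0.9938, -0.1111], [-0.8944, -0.0497, -0.4444]], R = [[2.2361, -1.3416, 1.7889], [0.0000, 4.0249, 3.3293], [0.0000, 0.0000, 2.7778]]

w_1 = (-1, 0, -2); ‖w_1‖ = 2.2361, so q_1 = (-0.4472, 0.0000, -0.8944).
q_1·w_2 = (-0.4472)·1 + 0.0000·4 + (-0.8944)·1 = -1.3416.
u_2 = w_2 + 1.3416·q_1 = (0.4000, 4.0000, -0.2000).
‖u_2‖ = 4.0249, so q_2 = (0.0994, 0.9938, -0.0497).
q_1·w_3 = (-0.4472)·2 + 0.0000·3 + (-0.8944)·(-3) = 1.7889; q_2·w_3 = 0.0994·2 + 0.9938·3 + (-0.0497)·(-3) = 3.3293.
u_3 = w_3 − 1.7889·q_1 − 3.3293·q_2 = (2.4691, -0.3086, -1.2346).
‖u_3‖ = 2.7778, so q_3 = (0.8889, -0.1111, -0.4444).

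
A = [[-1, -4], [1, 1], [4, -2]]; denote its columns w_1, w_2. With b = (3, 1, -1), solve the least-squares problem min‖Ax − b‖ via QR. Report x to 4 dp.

w_1 = (-1, 1, 4); ‖w_1‖ = 4.2426, so e_1 = (-0.2357, 0.2357, 0.9428).
e_1·w_2 = (-0.2357)·(-4) + 0.2357·1 + 0.9428·(-2) = -0.7071.
u_2 = w_2 + 0.7071·e_1 = (-4.1667, 1.1667, -1.3333).
‖u_2‖ = 4.5277, so e_2 = (-0.9203, 0.2577, -0.2945).
Qᵀb = (-1.4142, -2.2086).
Back-substitute: x_2 = -2.2086/4.5277 = -0.4878.
x_1 = (-1.4142 + 0.7071·(-0.4878))/4.2426 = -0.4146.

x = (-0.4146, -0.4878)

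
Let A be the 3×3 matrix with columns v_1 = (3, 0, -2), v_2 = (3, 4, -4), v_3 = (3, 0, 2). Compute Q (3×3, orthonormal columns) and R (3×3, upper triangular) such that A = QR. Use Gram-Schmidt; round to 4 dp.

Q = [[0.8321, -0.2131, 0.5121], [0.0000, 0.9233, 0.3841], [-0.5547, -0.3196, 0.7682]], R = [[3.6056, 4.7150, 1.3868], [0.0000, 4.3323, -1.2784], [0.0000, 0.0000, 3.0729]]

v_1 = (3, 0, -2); ‖v_1‖ = 3.6056, so q_1 = (0.8321, 0.0000, -0.5547).
q_1·v_2 = 0.8321·3 + 0.0000·4 + (-0.5547)·(-4) = 4.7150.
u_2 = v_2 − 4.7150·q_1 = (-0.9231, 4.0000, -1.3846).
‖u_2‖ = 4.3323, so q_2 = (-0.2131, 0.9233, -0.3196).
q_1·v_3 = 0.8321·3 + 0.0000·0 + (-0.5547)·2 = 1.3868; q_2·v_3 = (-0.2131)·3 + 0.9233·0 + (-0.3196)·2 = -1.2784.
u_3 = v_3 − 1.3868·q_1 + 1.2784·q_2 = (1.5738, 1.1803, 2.3607).
‖u_3‖ = 3.0729, so q_3 = (0.5121, 0.3841, 0.7682).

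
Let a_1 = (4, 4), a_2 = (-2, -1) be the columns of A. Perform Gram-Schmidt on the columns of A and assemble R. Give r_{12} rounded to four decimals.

q_1 = a_1/‖a_1‖ = (4, 4)/5.6569 = (0.7071, 0.7071).
r_{12} = q_1·a_2 = -2.1213.

r_{12} = -2.1213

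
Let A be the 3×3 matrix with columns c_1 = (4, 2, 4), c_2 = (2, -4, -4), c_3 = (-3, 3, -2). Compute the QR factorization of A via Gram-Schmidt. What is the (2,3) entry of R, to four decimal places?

c_1 = (4, 2, 4); ‖c_1‖ = 6.0000, so e_1 = (0.6667, 0.3333, 0.6667).
e_1·c_2 = 0.6667·2 + 0.3333·(-4) + 0.6667·(-4) = -2.6667.
u_2 = c_2 + 2.6667·e_1 = (3.7778, -3.1111, -2.2222).
‖u_2‖ = 5.3748, so e_2 = (0.7029, -0.5788, -0.4134).
r_{23} = e_2·c_3 = -3.0182.

r_{23} = -3.0182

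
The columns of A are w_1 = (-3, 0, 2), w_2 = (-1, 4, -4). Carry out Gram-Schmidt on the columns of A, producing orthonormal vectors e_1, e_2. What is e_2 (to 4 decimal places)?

e_2 = (-0.3864, 0.7175, -0.5795)

w_1 = (-3, 0, 2); ‖w_1‖ = 3.6056, so e_1 = (-0.8321, 0.0000, 0.5547).
e_1·w_2 = (-0.8321)·(-1) + 0.0000·4 + 0.5547·(-4) = -1.3868.
u_2 = w_2 + 1.3868·e_1 = (-2.1538, 4.0000, -3.2308).
‖u_2‖ = 5.5747, so e_2 = (-0.3864, 0.7175, -0.5795).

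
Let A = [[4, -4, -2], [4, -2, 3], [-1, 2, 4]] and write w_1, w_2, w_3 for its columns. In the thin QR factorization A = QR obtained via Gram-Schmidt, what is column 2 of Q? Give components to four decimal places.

q_2 = (-0.4526, 0.6142, 0.6465)

q_1 = w_1/‖w_1‖ = (4, 4, -1)/5.7446 = (0.6963, 0.6963, -0.1741).
r_{12} = q_1·w_2 = -4.5260.
u_2 = w_2 + 4.5260·q_1 = (-0.8485, 1.1515, 1.2121).
‖u_2‖ = 1.8749, so q_2 = (-0.4526, 0.6142, 0.6465).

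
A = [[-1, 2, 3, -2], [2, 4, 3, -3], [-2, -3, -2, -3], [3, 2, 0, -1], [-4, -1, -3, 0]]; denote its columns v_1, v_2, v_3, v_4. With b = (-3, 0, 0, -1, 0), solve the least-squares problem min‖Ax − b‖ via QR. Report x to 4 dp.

q_1 = v_1/‖v_1‖ = (-1, 2, -2, 3, -4)/5.8310 = (-0.1715, 0.3430, -0.3430, 0.5145, -0.6860).
r_{12} = q_1·v_2 = 3.7730.
u_2 = v_2 − 3.7730·q_1 = (2.6471, 2.7059, -1.7059, 0.0588, 1.5882).
‖u_2‖ = 4.4458, so q_2 = (0.5954, 0.6086, -0.3837, 0.0132, 0.3572).
r_{13} = q_1·v_3 = 3.2585; r_{23} = q_2·v_3 = 3.3079.
u_3 = v_3 − 3.2585·q_1 − 3.3079·q_2 = (1.5893, -0.1310, 0.3869, -1.7202, -1.9464).
‖u_3‖ = 3.0725, so q_3 = (0.5173, -0.0426, 0.1259, -0.5599, -0.6335).
r_{14} = q_1·v_4 = -0.1715; r_{24} = q_2·v_4 = -1.8789; r_{34} = q_3·v_4 = -0.7245.
u_4 = v_4 + 0.1715·q_1 + 1.8789·q_2 + 0.7245·q_3 = (-0.5359, -1.8285, -3.6885, -1.2926, 0.0946).
‖u_4‖ = 4.3492, so q_4 = (-0.1232, -0.4204, -0.8481, -0.2972, 0.0217).
Qᵀb = (0.0000, -1.7995, -0.9919, 0.6669).
Back-substitute: x_4 = 0.6669/4.3492 = 0.1533.
x_3 = (-0.9919 + 0.7245·0.1533)/3.0725 = -0.2867.
x_2 = (-1.7995 − 3.3079·(-0.2867) + 1.8789·0.1533)/4.4458 = -0.1267.
x_1 = (0.0000 − 3.7730·(-0.1267) − 3.2585·(-0.2867) + 0.1715·0.1533)/5.8310 = 0.2467.

x = (0.2467, -0.1267, -0.2867, 0.1533)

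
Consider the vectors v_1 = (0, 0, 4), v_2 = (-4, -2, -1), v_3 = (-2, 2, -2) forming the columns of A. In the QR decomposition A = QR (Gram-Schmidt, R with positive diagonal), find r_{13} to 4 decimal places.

e_1 = v_1/‖v_1‖ = (0, 0, 4)/4.0000 = (0.0000, 0.0000, 1.0000).
r_{13} = e_1·v_3 = -2.0000.

r_{13} = -2.0000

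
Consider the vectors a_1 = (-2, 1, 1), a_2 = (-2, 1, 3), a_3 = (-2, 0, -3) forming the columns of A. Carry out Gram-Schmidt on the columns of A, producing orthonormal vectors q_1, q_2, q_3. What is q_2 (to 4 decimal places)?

q_1 = a_1/‖a_1‖ = (-2, 1, 1)/2.4495 = (-0.8165, 0.4082, 0.4082).
r_{12} = q_1·a_2 = 3.2660.
u_2 = a_2 − 3.2660·q_1 = (0.6667, -0.3333, 1.6667).
‖u_2‖ = 1.8257, so q_2 = (0.3651, -0.1826, 0.9129).

q_2 = (0.3651, -0.1826, 0.9129)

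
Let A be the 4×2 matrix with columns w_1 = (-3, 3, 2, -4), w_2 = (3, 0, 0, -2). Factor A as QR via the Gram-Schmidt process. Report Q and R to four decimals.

q_1 = w_1/‖w_1‖ = (-3, 3, 2, -4)/6.1644 = (-0.4867, 0.4867, 0.3244, -0.6489).
r_{12} = q_1·w_2 = -0.1622.
u_2 = w_2 + 0.1622·q_1 = (2.9211, 0.0789, 0.0526, -2.1053).
‖u_2‖ = 3.6019, so q_2 = (0.8110, 0.0219, 0.0146, -0.5845).

Q = [[-0.4867, 0.8110], [0.4867, 0.0219], [0.3244, 0.0146], [-0.6489, -0.5845]], R = [[6.1644, -0.1622], [0.0000, 3.6019]]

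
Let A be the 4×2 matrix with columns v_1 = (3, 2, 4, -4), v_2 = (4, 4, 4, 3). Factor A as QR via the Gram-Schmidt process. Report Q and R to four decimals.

v_1 = (3, 2, 4, -4); ‖v_1‖ = 6.7082, so q_1 = (0.4472, 0.2981, 0.5963, -0.5963).
q_1·v_2 = 0.4472·4 + 0.2981·4 + 0.5963·4 + (-0.5963)·3 = 3.5777.
u_2 = v_2 − 3.5777·q_1 = (2.4000, 2.9333, 1.8667, 5.1333).
‖u_2‖ = 6.6483, so q_2 = (0.3610, 0.4412, 0.2808, 0.7721).

Q = [[0.4472, 0.3610], [0.2981, 0.4412], [0.5963, 0.2808], [-0.5963, 0.7721]], R = [[6.7082, 3.5777], [0.0000, 6.6483]]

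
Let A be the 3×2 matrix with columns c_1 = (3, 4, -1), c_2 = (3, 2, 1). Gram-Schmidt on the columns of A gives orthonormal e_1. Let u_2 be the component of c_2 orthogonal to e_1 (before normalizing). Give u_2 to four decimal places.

c_1 = (3, 4, -1); ‖c_1‖ = 5.0990, so e_1 = (0.5883, 0.7845, -0.1961).
e_1·c_2 = 0.5883·3 + 0.7845·2 + (-0.1961)·1 = 3.1379.
u_2 = c_2 − 3.1379·e_1 = (1.1538, -0.4615, 1.6154).

u_2 = (1.1538, -0.4615, 1.6154)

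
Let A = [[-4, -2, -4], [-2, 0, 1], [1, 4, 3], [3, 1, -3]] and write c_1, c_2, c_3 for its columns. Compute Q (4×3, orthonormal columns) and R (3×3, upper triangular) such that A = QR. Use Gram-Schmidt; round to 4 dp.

Q = [[-0.7303, 0.0000, -0.6503], [-0.3651, 0.2722, 0.1264], [0.1826, 0.9526, -0.1412], [0.5477, -0.1361, -0.7357]], R = [[5.4772, 2.7386, 1.4606], [0.0000, 3.6742, 3.5382], [0.0000, 0.0000, 4.5109]]

q_1 = c_1/‖c_1‖ = (-4, -2, 1, 3)/5.4772 = (-0.7303, -0.3651, 0.1826, 0.5477).
r_{12} = q_1·c_2 = 2.7386.
u_2 = c_2 − 2.7386·q_1 = (0.0000, 1.0000, 3.5000, -0.5000).
‖u_2‖ = 3.6742, so q_2 = (0.0000, 0.2722, 0.9526, -0.1361).
r_{13} = q_1·c_3 = 1.4606; r_{23} = q_2·c_3 = 3.5382.
u_3 = c_3 − 1.4606·q_1 − 3.5382·q_2 = (-2.9333, 0.5704, -0.6370, -3.3185).
‖u_3‖ = 4.5109, so q_3 = (-0.6503, 0.1264, -0.1412, -0.7357).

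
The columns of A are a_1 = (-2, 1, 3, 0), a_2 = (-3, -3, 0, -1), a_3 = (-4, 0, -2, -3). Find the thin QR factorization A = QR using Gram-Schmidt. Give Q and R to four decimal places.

a_1 = (-2, 1, 3, 0); ‖a_1‖ = 3.7417, so q_1 = (-0.5345, 0.2673, 0.8018, 0.0000).
q_1·a_2 = (-0.5345)·(-3) + 0.2673·(-3) + 0.8018·0 + 0.0000·(-1) = 0.8018.
u_2 = a_2 − 0.8018·q_1 = (-2.5714, -3.2143, -0.6429, -1.0000).
‖u_2‖ = 4.2845, so q_2 = (-0.6002, -0.7502, -0.1500, -0.2334).
q_1·a_3 = (-0.5345)·(-4) + 0.2673·0 + 0.8018·(-2) + 0.0000·(-3) = 0.5345; q_2·a_3 = (-0.6002)·(-4) + (-0.7502)·0 + (-0.1500)·(-2) + (-0.2334)·(-3) = 3.4009.
u_3 = a_3 − 0.5345·q_1 − 3.4009·q_2 = (-1.6732, 2.4086, -1.9183, -2.2062).
‖u_3‖ = 4.1410, so q_3 = (-0.4040, 0.5816, -0.4632, -0.5328).

Q = [[-0.5345, -0.6002, -0.4040], [0.2673, -0.7502, 0.5816], [0.8018, -0.1500, -0.4632], [0.0000, -0.2334, -0.5328]], R = [[3.7417, 0.8018, 0.5345], [0.0000, 4.2845, 3.4009], [0.0000, 0.0000, 4.1410]]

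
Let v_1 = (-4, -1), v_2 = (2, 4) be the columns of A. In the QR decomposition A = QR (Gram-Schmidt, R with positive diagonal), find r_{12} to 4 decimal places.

r_{12} = -2.9104

v_1 = (-4, -1); ‖v_1‖ = 4.1231, so e_1 = (-0.9701, -0.2425).
r_{12} = e_1·v_2 = -2.9104.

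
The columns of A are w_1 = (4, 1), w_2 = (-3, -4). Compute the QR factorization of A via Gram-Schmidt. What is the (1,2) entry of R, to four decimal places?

r_{12} = -3.8806

e_1 = w_1/‖w_1‖ = (4, 1)/4.1231 = (0.9701, 0.2425).
r_{12} = e_1·w_2 = -3.8806.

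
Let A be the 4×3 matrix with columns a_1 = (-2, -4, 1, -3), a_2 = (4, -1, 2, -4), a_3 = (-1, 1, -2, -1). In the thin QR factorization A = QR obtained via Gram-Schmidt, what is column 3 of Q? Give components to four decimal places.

a_1 = (-2, -4, 1, -3); ‖a_1‖ = 5.4772, so e_1 = (-0.3651, -0.7303, 0.1826, -0.5477).
e_1·a_2 = (-0.3651)·4 + (-0.7303)·(-1) + 0.1826·2 + (-0.5477)·(-4) = 1.8257.
u_2 = a_2 − 1.8257·e_1 = (4.6667, 0.3333, 1.6667, -3.0000).
‖u_2‖ = 5.8023, so e_2 = (0.8043, 0.0574, 0.2872, -0.5170).
e_1·a_3 = (-0.3651)·(-1) + (-0.7303)·1 + 0.1826·(-2) + (-0.5477)·(-1) = -0.1826; e_2·a_3 = 0.8043·(-1) + 0.0574·1 + 0.2872·(-2) + (-0.5170)·(-1) = -0.8043.
u_3 = a_3 + 0.1826·e_1 + 0.8043·e_2 = (-0.4198, 0.9129, -1.7356, -1.5158).
‖u_3‖ = 2.5139, so e_3 = (-0.1670, 0.3631, -0.6904, -0.6030).

e_3 = (-0.1670, 0.3631, -0.6904, -0.6030)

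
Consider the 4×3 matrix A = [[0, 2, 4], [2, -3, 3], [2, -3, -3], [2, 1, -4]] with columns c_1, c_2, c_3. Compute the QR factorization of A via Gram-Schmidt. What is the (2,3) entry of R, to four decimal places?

r_{23} = -0.6963

c_1 = (0, 2, 2, 2); ‖c_1‖ = 3.4641, so q_1 = (0.0000, 0.5774, 0.5774, 0.5774).
q_1·c_2 = 0.0000·2 + 0.5774·(-3) + 0.5774·(-3) + 0.5774·1 = -2.8868.
u_2 = c_2 + 2.8868·q_1 = (2.0000, -1.3333, -1.3333, 2.6667).
‖u_2‖ = 3.8297, so q_2 = (0.5222, -0.3482, -0.3482, 0.6963).
r_{23} = q_2·c_3 = -0.6963.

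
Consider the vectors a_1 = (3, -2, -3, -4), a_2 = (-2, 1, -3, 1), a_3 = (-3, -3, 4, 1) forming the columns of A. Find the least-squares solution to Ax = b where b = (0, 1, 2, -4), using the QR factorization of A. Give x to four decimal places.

x = (0.1548, -0.5796, -0.0199)

a_1 = (3, -2, -3, -4); ‖a_1‖ = 6.1644, so q_1 = (0.4867, -0.3244, -0.4867, -0.6489).
q_1·a_2 = 0.4867·(-2) + (-0.3244)·1 + (-0.4867)·(-3) + (-0.6489)·1 = -0.4867.
u_2 = a_2 + 0.4867·q_1 = (-1.7632, 0.8421, -3.2368, 0.6842).
‖u_2‖ = 3.8423, so q_2 = (-0.4589, 0.2192, -0.8424, 0.1781).
q_1·a_3 = 0.4867·(-3) + (-0.3244)·(-3) + (-0.4867)·4 + (-0.6489)·1 = -3.0822; q_2·a_3 = (-0.4589)·(-3) + 0.2192·(-3) + (-0.8424)·4 + 0.1781·1 = -2.4725.
u_3 = a_3 + 3.0822·q_1 + 2.4725·q_2 = (-2.6346, -3.4581, 0.4171, -0.5597).
‖u_3‖ = 4.4030, so q_3 = (-0.5984, -0.7854, 0.0947, -0.1271).
Qᵀb = (1.2978, -2.1780, -0.0874).
Back-substitute: x_3 = -0.0874/4.4030 = -0.0199.
x_2 = (-2.1780 + 2.4725·(-0.0199))/3.8423 = -0.5796.
x_1 = (1.2978 + 0.4867·(-0.5796) + 3.0822·(-0.0199))/6.1644 = 0.1548.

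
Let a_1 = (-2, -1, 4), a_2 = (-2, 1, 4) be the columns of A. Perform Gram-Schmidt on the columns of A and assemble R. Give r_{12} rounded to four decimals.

a_1 = (-2, -1, 4); ‖a_1‖ = 4.5826, so e_1 = (-0.4364, -0.2182, 0.8729).
r_{12} = e_1·a_2 = 4.1461.

r_{12} = 4.1461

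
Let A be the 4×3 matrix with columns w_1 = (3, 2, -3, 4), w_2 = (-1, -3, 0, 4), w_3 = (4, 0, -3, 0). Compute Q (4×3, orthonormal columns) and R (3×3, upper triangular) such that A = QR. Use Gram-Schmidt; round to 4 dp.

q_1 = w_1/‖w_1‖ = (3, 2, -3, 4)/6.1644 = (0.4867, 0.3244, -0.4867, 0.6489).
r_{12} = q_1·w_2 = 1.1355.
u_2 = w_2 − 1.1355·q_1 = (-1.5526, -3.3684, 0.5526, 3.2632).
‖u_2‖ = 4.9710, so q_2 = (-0.3123, -0.6776, 0.1112, 0.6564).
r_{13} = q_1·w_3 = 3.4066; r_{23} = q_2·w_3 = -1.5829.
u_3 = w_3 − 3.4066·q_1 + 1.5829·q_2 = (1.8477, -2.1778, -1.1661, -1.1715).
‖u_3‖ = 3.2999, so q_3 = (0.5599, -0.6600, -0.3534, -0.3550).

Q = [[0.4867, -0.3123, 0.5599], [0.3244, -0.6776, -0.6600], [-0.4867, 0.1112, -0.3534], [0.6489, 0.6564, -0.3550]], R = [[6.1644, 1.1355, 3.4066], [0.0000, 4.9710, -1.5829], [0.0000, 0.0000, 3.2999]]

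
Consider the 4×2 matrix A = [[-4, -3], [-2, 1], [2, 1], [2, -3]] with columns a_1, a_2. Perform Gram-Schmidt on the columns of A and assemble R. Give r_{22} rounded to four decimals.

q_1 = a_1/‖a_1‖ = (-4, -2, 2, 2)/5.2915 = (-0.7559, -0.3780, 0.3780, 0.3780).
r_{12} = q_1·a_2 = 1.1339.
u_2 = a_2 − 1.1339·q_1 = (-2.1429, 1.4286, 0.5714, -3.4286).
r_{22} = ‖u_2‖ = 4.3260.

r_{22} = 4.3260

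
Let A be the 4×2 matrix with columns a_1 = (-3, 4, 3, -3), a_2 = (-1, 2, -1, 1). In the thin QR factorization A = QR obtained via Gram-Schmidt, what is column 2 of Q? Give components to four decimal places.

a_1 = (-3, 4, 3, -3); ‖a_1‖ = 6.5574, so e_1 = (-0.4575, 0.6100, 0.4575, -0.4575).
e_1·a_2 = (-0.4575)·(-1) + 0.6100·2 + 0.4575·(-1) + (-0.4575)·1 = 0.7625.
u_2 = a_2 − 0.7625·e_1 = (-0.6512, 1.5349, -1.3488, 1.3488).
‖u_2‖ = 2.5335, so e_2 = (-0.2570, 0.6058, -0.5324, 0.5324).

e_2 = (-0.2570, 0.6058, -0.5324, 0.5324)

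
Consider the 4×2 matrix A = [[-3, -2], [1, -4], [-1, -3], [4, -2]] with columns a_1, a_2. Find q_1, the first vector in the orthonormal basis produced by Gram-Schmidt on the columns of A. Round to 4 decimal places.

q_1 = (-0.5774, 0.1925, -0.1925, 0.7698)

q_1 = a_1/‖a_1‖ = (-3, 1, -1, 4)/5.1962 = (-0.5774, 0.1925, -0.1925, 0.7698).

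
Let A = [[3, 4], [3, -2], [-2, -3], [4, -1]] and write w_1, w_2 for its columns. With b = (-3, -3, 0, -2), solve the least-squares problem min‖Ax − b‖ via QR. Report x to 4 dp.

x = (-0.6952, 0.0520)

w_1 = (3, 3, -2, 4); ‖w_1‖ = 6.1644, so e_1 = (0.4867, 0.4867, -0.3244, 0.6489).
e_1·w_2 = 0.4867·4 + 0.4867·(-2) + (-0.3244)·(-3) + 0.6489·(-1) = 1.2978.
u_2 = w_2 − 1.2978·e_1 = (3.3684, -2.6316, -2.5789, -1.8421).
‖u_2‖ = 5.3213, so e_2 = (0.6330, -0.4945, -0.4846, -0.3462).
Qᵀb = (-4.2178, 0.2769).
Back-substitute: x_2 = 0.2769/5.3213 = 0.0520.
x_1 = (-4.2178 − 1.2978·0.0520)/6.1644 = -0.6952.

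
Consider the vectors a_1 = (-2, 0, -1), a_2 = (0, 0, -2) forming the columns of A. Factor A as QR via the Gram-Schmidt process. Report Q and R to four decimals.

Q = [[-0.8944, 0.4472], [0.0000, 0.0000], [-0.4472, -0.8944]], R = [[2.2361, 0.8944], [0.0000, 1.7889]]

a_1 = (-2, 0, -1); ‖a_1‖ = 2.2361, so q_1 = (-0.8944, 0.0000, -0.4472).
q_1·a_2 = (-0.8944)·0 + 0.0000·0 + (-0.4472)·(-2) = 0.8944.
u_2 = a_2 − 0.8944·q_1 = (0.8000, 0.0000, -1.6000).
‖u_2‖ = 1.7889, so q_2 = (0.4472, 0.0000, -0.8944).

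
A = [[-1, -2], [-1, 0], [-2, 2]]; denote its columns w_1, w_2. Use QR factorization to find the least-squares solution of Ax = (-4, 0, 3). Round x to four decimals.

q_1 = w_1/‖w_1‖ = (-1, -1, -2)/2.4495 = (-0.4082, -0.4082, -0.8165).
r_{12} = q_1·w_2 = -0.8165.
u_2 = w_2 + 0.8165·q_1 = (-2.3333, -0.3333, 1.3333).
‖u_2‖ = 2.7080, so q_2 = (-0.8616, -0.1231, 0.4924).
Qᵀb = (-0.8165, 4.9237).
Back-substitute: x_2 = 4.9237/2.7080 = 1.8182.
x_1 = (-0.8165 + 0.8165·1.8182)/2.4495 = 0.2727.

x = (0.2727, 1.8182)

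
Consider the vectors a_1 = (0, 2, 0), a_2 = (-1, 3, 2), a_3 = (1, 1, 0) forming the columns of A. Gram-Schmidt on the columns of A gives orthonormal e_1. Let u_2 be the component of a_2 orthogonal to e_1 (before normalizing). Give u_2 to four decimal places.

u_2 = (-1.0000, 0.0000, 2.0000)

e_1 = a_1/‖a_1‖ = (0, 2, 0)/2.0000 = (0.0000, 1.0000, 0.0000).
r_{12} = e_1·a_2 = 3.0000.
u_2 = a_2 − 3.0000·e_1 = (-1.0000, 0.0000, 2.0000).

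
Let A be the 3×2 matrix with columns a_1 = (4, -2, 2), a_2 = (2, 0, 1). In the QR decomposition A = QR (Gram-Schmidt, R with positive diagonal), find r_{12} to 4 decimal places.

e_1 = a_1/‖a_1‖ = (4, -2, 2)/4.8990 = (0.8165, -0.4082, 0.4082).
r_{12} = e_1·a_2 = 2.0412.

r_{12} = 2.0412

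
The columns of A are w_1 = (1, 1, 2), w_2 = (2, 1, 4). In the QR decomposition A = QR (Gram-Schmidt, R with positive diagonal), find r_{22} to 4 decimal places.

r_{22} = 0.9129

w_1 = (1, 1, 2); ‖w_1‖ = 2.4495, so q_1 = (0.4082, 0.4082, 0.8165).
q_1·w_2 = 0.4082·2 + 0.4082·1 + 0.8165·4 = 4.4907.
u_2 = w_2 − 4.4907·q_1 = (0.1667, -0.8333, 0.3333).
r_{22} = ‖u_2‖ = 0.9129.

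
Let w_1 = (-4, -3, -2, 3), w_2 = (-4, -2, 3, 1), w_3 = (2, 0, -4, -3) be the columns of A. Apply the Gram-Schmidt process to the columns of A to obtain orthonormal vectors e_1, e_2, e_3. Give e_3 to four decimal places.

e_3 = (-0.2358, -0.3642, -0.2709, -0.8593)

e_1 = w_1/‖w_1‖ = (-4, -3, -2, 3)/6.1644 = (-0.6489, -0.4867, -0.3244, 0.4867).
r_{12} = e_1·w_2 = 3.0822.
u_2 = w_2 − 3.0822·e_1 = (-2.0000, -0.5000, 4.0000, -0.5000).
‖u_2‖ = 4.5277, so e_2 = (-0.4417, -0.1104, 0.8835, -0.1104).
r_{13} = e_1·w_3 = -1.4600; r_{23} = e_2·w_3 = -4.0860.
u_3 = w_3 + 1.4600·e_1 + 4.0860·e_2 = (-0.7522, -1.1617, -0.8639, -2.7407).
‖u_3‖ = 3.1896, so e_3 = (-0.2358, -0.3642, -0.2709, -0.8593).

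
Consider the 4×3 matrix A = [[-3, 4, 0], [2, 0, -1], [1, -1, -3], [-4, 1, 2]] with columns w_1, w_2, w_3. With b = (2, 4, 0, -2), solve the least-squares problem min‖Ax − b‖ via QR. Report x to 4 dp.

x = (1.0952, 1.3810, -0.0476)

w_1 = (-3, 2, 1, -4); ‖w_1‖ = 5.4772, so e_1 = (-0.5477, 0.3651, 0.1826, -0.7303).
e_1·w_2 = (-0.5477)·4 + 0.3651·0 + 0.1826·(-1) + (-0.7303)·1 = -3.1038.
u_2 = w_2 + 3.1038·e_1 = (2.3000, 1.1333, -0.4333, -1.2667).
‖u_2‖ = 2.8925, so e_2 = (0.7952, 0.3918, -0.1498, -0.4379).
e_1·w_3 = (-0.5477)·0 + 0.3651·(-1) + 0.1826·(-3) + (-0.7303)·2 = -2.3735; e_2·w_3 = 0.7952·0 + 0.3918·(-1) + (-0.1498)·(-3) + (-0.4379)·2 = -0.8182.
u_3 = w_3 + 2.3735·e_1 + 0.8182·e_2 = (-0.6494, 0.1873, -2.6892, -0.0916).
‖u_3‖ = 2.7744, so e_3 = (-0.2341, 0.0675, -0.9693, -0.0330).
Qᵀb = (1.8257, 4.0334, -0.1321).
Back-substitute: x_3 = -0.1321/2.7744 = -0.0476.
x_2 = (4.0334 + 0.8182·(-0.0476))/2.8925 = 1.3810.
x_1 = (1.8257 + 3.1038·1.3810 + 2.3735·(-0.0476))/5.4772 = 1.0952.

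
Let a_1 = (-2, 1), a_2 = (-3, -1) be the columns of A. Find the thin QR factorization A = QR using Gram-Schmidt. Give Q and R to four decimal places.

Q = [[-0.8944, -0.4472], [0.4472, -0.8944]], R = [[2.2361, 2.2361], [0.0000, 2.2361]]

a_1 = (-2, 1); ‖a_1‖ = 2.2361, so e_1 = (-0.8944, 0.4472).
e_1·a_2 = (-0.8944)·(-3) + 0.4472·(-1) = 2.2361.
u_2 = a_2 − 2.2361·e_1 = (-1.0000, -2.0000).
‖u_2‖ = 2.2361, so e_2 = (-0.4472, -0.8944).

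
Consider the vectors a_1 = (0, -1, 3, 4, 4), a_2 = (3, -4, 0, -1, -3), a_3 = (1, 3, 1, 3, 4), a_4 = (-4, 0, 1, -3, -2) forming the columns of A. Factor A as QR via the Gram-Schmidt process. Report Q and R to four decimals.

Q = [[0.0000, 0.5339, 0.8298, 0.1036], [-0.1543, -0.7627, 0.4921, 0.2958], [0.4629, 0.1525, -0.1862, 0.8452], [0.6172, 0.0254, 0.1336, -0.4037], [0.6172, -0.3305, 0.1291, -0.1563]], R = [[6.4807, -1.8516, 4.3205, -2.6232], [0.0000, 5.6188, -2.8476, -1.3984], [0.0000, 0.0000, 3.0372, -4.1645], [0.0000, 0.0000, 0.0000, 1.9546]]

q_1 = a_1/‖a_1‖ = (0, -1, 3, 4, 4)/6.4807 = (0.0000, -0.1543, 0.4629, 0.6172, 0.6172).
r_{12} = q_1·a_2 = -1.8516.
u_2 = a_2 + 1.8516·q_1 = (3.0000, -4.2857, 0.8571, 0.1429, -1.8571).
‖u_2‖ = 5.6188, so q_2 = (0.5339, -0.7627, 0.1525, 0.0254, -0.3305).
r_{13} = q_1·a_3 = 4.3205; r_{23} = q_2·a_3 = -2.8476.
u_3 = a_3 − 4.3205·q_1 + 2.8476·q_2 = (2.5204, 1.4947, -0.5656, 0.4057, 0.3922).
‖u_3‖ = 3.0372, so q_3 = (0.8298, 0.4921, -0.1862, 0.1336, 0.1291).
r_{14} = q_1·a_4 = -2.6232; r_{24} = q_2·a_4 = -1.3984; r_{34} = q_3·a_4 = -4.1645.
u_4 = a_4 + 2.6232·q_1 + 1.3984·q_2 + 4.1645·q_3 = (0.2024, 0.5782, 1.6521, -0.7891, -0.3054).
‖u_4‖ = 1.9546, so q_4 = (0.1036, 0.2958, 0.8452, -0.4037, -0.1563).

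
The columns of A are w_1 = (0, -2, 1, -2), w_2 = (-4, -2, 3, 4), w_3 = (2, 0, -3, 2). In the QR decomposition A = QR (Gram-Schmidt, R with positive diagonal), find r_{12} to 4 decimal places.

w_1 = (0, -2, 1, -2); ‖w_1‖ = 3.0000, so e_1 = (0.0000, -0.6667, 0.3333, -0.6667).
r_{12} = e_1·w_2 = -0.3333.

r_{12} = -0.3333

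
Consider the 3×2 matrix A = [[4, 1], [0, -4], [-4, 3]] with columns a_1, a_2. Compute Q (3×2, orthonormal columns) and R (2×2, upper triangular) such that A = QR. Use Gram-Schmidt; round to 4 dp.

Q = [[0.7071, 0.4082], [0.0000, -0.8165], [-0.7071, 0.4082]], R = [[5.6569, -1.4142], [0.0000, 4.8990]]

a_1 = (4, 0, -4); ‖a_1‖ = 5.6569, so q_1 = (0.7071, 0.0000, -0.7071).
q_1·a_2 = 0.7071·1 + 0.0000·(-4) + (-0.7071)·3 = -1.4142.
u_2 = a_2 + 1.4142·q_1 = (2.0000, -4.0000, 2.0000).
‖u_2‖ = 4.8990, so q_2 = (0.4082, -0.8165, 0.4082).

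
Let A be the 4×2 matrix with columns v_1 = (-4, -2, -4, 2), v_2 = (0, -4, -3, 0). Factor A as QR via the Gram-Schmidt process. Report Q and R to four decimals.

v_1 = (-4, -2, -4, 2); ‖v_1‖ = 6.3246, so q_1 = (-0.6325, -0.3162, -0.6325, 0.3162).
q_1·v_2 = (-0.6325)·0 + (-0.3162)·(-4) + (-0.6325)·(-3) + 0.3162·0 = 3.1623.
u_2 = v_2 − 3.1623·q_1 = (2.0000, -3.0000, -1.0000, -1.0000).
‖u_2‖ = 3.8730, so q_2 = (0.5164, -0.7746, -0.2582, -0.2582).

Q = [[-0.6325, 0.5164], [-0.3162, -0.7746], [-0.6325, -0.2582], [0.3162, -0.2582]], R = [[6.3246, 3.1623], [0.0000, 3.8730]]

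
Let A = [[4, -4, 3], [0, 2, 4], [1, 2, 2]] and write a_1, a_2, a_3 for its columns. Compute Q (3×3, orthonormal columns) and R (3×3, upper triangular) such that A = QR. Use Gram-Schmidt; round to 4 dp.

a_1 = (4, 0, 1); ‖a_1‖ = 4.1231, so e_1 = (0.9701, 0.0000, 0.2425).
e_1·a_2 = 0.9701·(-4) + 0.0000·2 + 0.2425·2 = -3.3955.
u_2 = a_2 + 3.3955·e_1 = (-0.7059, 2.0000, 2.8235).
‖u_2‖ = 3.5314, so e_2 = (-0.1999, 0.5664, 0.7996).
e_1·a_3 = 0.9701·3 + 0.0000·4 + 0.2425·2 = 3.3955; e_2·a_3 = (-0.1999)·3 + 0.5664·4 + 0.7996·2 = 3.2649.
u_3 = a_3 − 3.3955·e_1 − 3.2649·e_2 = (0.3585, 2.1509, -1.4340).
‖u_3‖ = 2.6099, so e_3 = (0.1374, 0.8242, -0.5494).

Q = [[0.9701, -0.1999, 0.1374], [0.0000, 0.5664, 0.8242], [0.2425, 0.7996, -0.5494]], R = [[4.1231, -3.3955, 3.3955], [0.0000, 3.5314, 3.2649], [0.0000, 0.0000, 2.6099]]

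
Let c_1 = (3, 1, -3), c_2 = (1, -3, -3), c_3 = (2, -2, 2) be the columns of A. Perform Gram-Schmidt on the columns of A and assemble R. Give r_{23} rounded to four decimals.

r_{23} = 0.7678

e_1 = c_1/‖c_1‖ = (3, 1, -3)/4.3589 = (0.6882, 0.2294, -0.6882).
r_{12} = e_1·c_2 = 2.0647.
u_2 = c_2 − 2.0647·e_1 = (-0.4211, -3.4737, -1.5789).
‖u_2‖ = 3.8389, so e_2 = (-0.1097, -0.9049, -0.4113).
r_{23} = e_2·c_3 = 0.7678.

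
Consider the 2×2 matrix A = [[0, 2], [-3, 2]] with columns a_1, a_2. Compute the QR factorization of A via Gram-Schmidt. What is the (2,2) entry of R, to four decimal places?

a_1 = (0, -3); ‖a_1‖ = 3.0000, so q_1 = (0.0000, -1.0000).
q_1·a_2 = 0.0000·2 + (-1.0000)·2 = -2.0000.
u_2 = a_2 + 2.0000·q_1 = (2.0000, 0.0000).
r_{22} = ‖u_2‖ = 2.0000.

r_{22} = 2.0000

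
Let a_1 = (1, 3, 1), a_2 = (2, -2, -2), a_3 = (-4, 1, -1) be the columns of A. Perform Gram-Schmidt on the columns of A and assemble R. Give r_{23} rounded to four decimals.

a_1 = (1, 3, 1); ‖a_1‖ = 3.3166, so q_1 = (0.3015, 0.9045, 0.3015).
q_1·a_2 = 0.3015·2 + 0.9045·(-2) + 0.3015·(-2) = -1.8091.
u_2 = a_2 + 1.8091·q_1 = (2.5455, -0.3636, -1.4545).
‖u_2‖ = 2.9542, so q_2 = (0.8616, -0.1231, -0.4924).
r_{23} = q_2·a_3 = -3.0773.

r_{23} = -3.0773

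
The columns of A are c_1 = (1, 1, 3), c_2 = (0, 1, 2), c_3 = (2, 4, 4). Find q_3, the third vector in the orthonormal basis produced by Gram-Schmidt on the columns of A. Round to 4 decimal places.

q_3 = (0.4082, 0.8165, -0.4082)

c_1 = (1, 1, 3); ‖c_1‖ = 3.3166, so q_1 = (0.3015, 0.3015, 0.9045).
q_1·c_2 = 0.3015·0 + 0.3015·1 + 0.9045·2 = 2.1106.
u_2 = c_2 − 2.1106·q_1 = (-0.6364, 0.3636, 0.0909).
‖u_2‖ = 0.7385, so q_2 = (-0.8616, 0.4924, 0.1231).
q_1·c_3 = 0.3015·2 + 0.3015·4 + 0.9045·4 = 5.4272; q_2·c_3 = (-0.8616)·2 + 0.4924·4 + 0.1231·4 = 0.7385.
u_3 = c_3 − 5.4272·q_1 − 0.7385·q_2 = (1.0000, 2.0000, -1.0000).
‖u_3‖ = 2.4495, so q_3 = (0.4082, 0.8165, -0.4082).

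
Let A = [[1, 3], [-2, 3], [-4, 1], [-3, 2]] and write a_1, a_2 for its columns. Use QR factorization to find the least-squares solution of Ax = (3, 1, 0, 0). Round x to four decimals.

e_1 = a_1/‖a_1‖ = (1, -2, -4, -3)/5.4772 = (0.1826, -0.3651, -0.7303, -0.5477).
r_{12} = e_1·a_2 = -2.3735.
u_2 = a_2 + 2.3735·e_1 = (3.4333, 2.1333, -0.7333, 0.7000).
‖u_2‖ = 4.1673, so e_2 = (0.8239, 0.5119, -0.1760, 0.1680).
Qᵀb = (0.1826, 2.9835).
Back-substitute: x_2 = 2.9835/4.1673 = 0.7159.
x_1 = (0.1826 + 2.3735·0.7159)/5.4772 = 0.3436.

x = (0.3436, 0.7159)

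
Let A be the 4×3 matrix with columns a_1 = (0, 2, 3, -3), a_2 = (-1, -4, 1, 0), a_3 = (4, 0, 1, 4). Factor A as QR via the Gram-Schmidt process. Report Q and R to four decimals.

Q = [[0.0000, -0.2435, 0.7018], [0.4264, -0.8634, -0.0460], [0.6396, 0.4095, 0.5178], [-0.6396, -0.1660, 0.4871]], R = [[4.6904, -1.0660, -1.9188], [0.0000, 4.1065, -1.2286], [0.0000, 0.0000, 5.2734]]

a_1 = (0, 2, 3, -3); ‖a_1‖ = 4.6904, so e_1 = (0.0000, 0.4264, 0.6396, -0.6396).
e_1·a_2 = 0.0000·(-1) + 0.4264·(-4) + 0.6396·1 + (-0.6396)·0 = -1.0660.
u_2 = a_2 + 1.0660·e_1 = (-1.0000, -3.5455, 1.6818, -0.6818).
‖u_2‖ = 4.1065, so e_2 = (-0.2435, -0.8634, 0.4095, -0.1660).
e_1·a_3 = 0.0000·4 + 0.4264·0 + 0.6396·1 + (-0.6396)·4 = -1.9188; e_2·a_3 = (-0.2435)·4 + (-0.8634)·0 + 0.4095·1 + (-0.1660)·4 = -1.2286.
u_3 = a_3 + 1.9188·e_1 + 1.2286·e_2 = (3.7008, -0.2426, 2.7305, 2.5687).
‖u_3‖ = 5.2734, so e_3 = (0.7018, -0.0460, 0.5178, 0.4871).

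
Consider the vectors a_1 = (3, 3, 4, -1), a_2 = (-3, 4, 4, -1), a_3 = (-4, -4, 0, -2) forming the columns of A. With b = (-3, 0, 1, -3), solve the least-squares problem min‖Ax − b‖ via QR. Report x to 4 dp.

x = (0.1050, 0.3588, 0.5841)

a_1 = (3, 3, 4, -1); ‖a_1‖ = 5.9161, so e_1 = (0.5071, 0.5071, 0.6761, -0.1690).
e_1·a_2 = 0.5071·(-3) + 0.5071·4 + 0.6761·4 + (-0.1690)·(-1) = 3.3806.
u_2 = a_2 − 3.3806·e_1 = (-4.7143, 2.2857, 1.7143, -0.4286).
‖u_2‖ = 5.5291, so e_2 = (-0.8526, 0.4134, 0.3100, -0.0775).
e_1·a_3 = 0.5071·(-4) + 0.5071·(-4) + 0.6761·0 + (-0.1690)·(-2) = -3.7187; e_2·a_3 = (-0.8526)·(-4) + 0.4134·(-4) + 0.3100·0 + (-0.0775)·(-2) = 1.9119.
u_3 = a_3 + 3.7187·e_1 − 1.9119·e_2 = (-0.4841, -2.9047, 1.9215, -2.4804).
‖u_3‖ = 4.3030, so e_3 = (-0.1125, -0.6750, 0.4465, -0.5764).
Qᵀb = (-0.3381, 3.1005, 2.5133).
Back-substitute: x_3 = 2.5133/4.3030 = 0.5841.
x_2 = (3.1005 − 1.9119·0.5841)/5.5291 = 0.3588.
x_1 = (-0.3381 − 3.3806·0.3588 + 3.7187·0.5841)/5.9161 = 0.1050.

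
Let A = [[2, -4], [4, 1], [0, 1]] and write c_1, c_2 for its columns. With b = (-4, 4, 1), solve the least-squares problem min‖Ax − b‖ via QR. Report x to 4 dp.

x = (0.6628, 1.3140)

c_1 = (2, 4, 0); ‖c_1‖ = 4.4721, so e_1 = (0.4472, 0.8944, 0.0000).
e_1·c_2 = 0.4472·(-4) + 0.8944·1 + 0.0000·1 = -0.8944.
u_2 = c_2 + 0.8944·e_1 = (-3.6000, 1.8000, 1.0000).
‖u_2‖ = 4.1473, so e_2 = (-0.8680, 0.4340, 0.2411).
Qᵀb = (1.7889, 5.4493).
Back-substitute: x_2 = 5.4493/4.1473 = 1.3140.
x_1 = (1.7889 + 0.8944·1.3140)/4.4721 = 0.6628.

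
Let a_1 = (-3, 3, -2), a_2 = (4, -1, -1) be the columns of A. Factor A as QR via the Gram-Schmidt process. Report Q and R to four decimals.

Q = [[-0.6396, 0.6934], [0.6396, 0.2406], [-0.4264, -0.6792]], R = [[4.6904, -2.7716], [0.0000, 3.2122]]

a_1 = (-3, 3, -2); ‖a_1‖ = 4.6904, so q_1 = (-0.6396, 0.6396, -0.4264).
q_1·a_2 = (-0.6396)·4 + 0.6396·(-1) + (-0.4264)·(-1) = -2.7716.
u_2 = a_2 + 2.7716·q_1 = (2.2273, 0.7727, -2.1818).
‖u_2‖ = 3.2122, so q_2 = (0.6934, 0.2406, -0.6792).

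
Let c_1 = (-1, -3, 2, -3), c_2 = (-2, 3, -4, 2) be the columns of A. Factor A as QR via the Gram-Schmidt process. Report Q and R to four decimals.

Q = [[-0.2085, -0.7834], [-0.6255, 0.0702], [0.4170, -0.5846], [-0.6255, -0.1988]], R = [[4.7958, -4.3788], [0.0000, 3.7183]]

c_1 = (-1, -3, 2, -3); ‖c_1‖ = 4.7958, so e_1 = (-0.2085, -0.6255, 0.4170, -0.6255).
e_1·c_2 = (-0.2085)·(-2) + (-0.6255)·3 + 0.4170·(-4) + (-0.6255)·2 = -4.3788.
u_2 = c_2 + 4.3788·e_1 = (-2.9130, 0.2609, -2.1739, -0.7391).
‖u_2‖ = 3.7183, so e_2 = (-0.7834, 0.0702, -0.5846, -0.1988).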